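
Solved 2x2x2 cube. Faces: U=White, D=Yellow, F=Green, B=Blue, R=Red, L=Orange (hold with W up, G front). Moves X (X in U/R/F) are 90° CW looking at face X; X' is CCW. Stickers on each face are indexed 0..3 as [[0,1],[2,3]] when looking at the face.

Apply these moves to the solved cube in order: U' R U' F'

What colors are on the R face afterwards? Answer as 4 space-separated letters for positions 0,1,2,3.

Answer: B Y Y G

Derivation:
After move 1 (U'): U=WWWW F=OOGG R=GGRR B=RRBB L=BBOO
After move 2 (R): R=RGRG U=WOWG F=OYGY D=YBYR B=WRWB
After move 3 (U'): U=OGWW F=BBGY R=OYRG B=RGWB L=WROO
After move 4 (F'): F=BYBG U=OGOR R=BYYG D=ROYR L=WWOW
Query: R face = BYYG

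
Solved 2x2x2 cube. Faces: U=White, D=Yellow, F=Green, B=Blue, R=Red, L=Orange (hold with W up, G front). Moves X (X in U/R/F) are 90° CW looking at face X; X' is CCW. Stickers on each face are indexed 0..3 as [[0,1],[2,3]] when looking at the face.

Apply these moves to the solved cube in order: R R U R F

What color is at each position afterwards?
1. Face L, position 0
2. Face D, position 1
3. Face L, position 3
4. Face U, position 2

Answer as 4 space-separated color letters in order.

After move 1 (R): R=RRRR U=WGWG F=GYGY D=YBYB B=WBWB
After move 2 (R): R=RRRR U=WYWY F=GBGB D=YWYW B=GBGB
After move 3 (U): U=WWYY F=RRGB R=GBRR B=OOGB L=GBOO
After move 4 (R): R=RGRB U=WRYB F=RWGW D=YGYO B=YOWB
After move 5 (F): F=GRWW U=WROB R=YGBB D=RRYO L=GYOG
Query 1: L[0] = G
Query 2: D[1] = R
Query 3: L[3] = G
Query 4: U[2] = O

Answer: G R G O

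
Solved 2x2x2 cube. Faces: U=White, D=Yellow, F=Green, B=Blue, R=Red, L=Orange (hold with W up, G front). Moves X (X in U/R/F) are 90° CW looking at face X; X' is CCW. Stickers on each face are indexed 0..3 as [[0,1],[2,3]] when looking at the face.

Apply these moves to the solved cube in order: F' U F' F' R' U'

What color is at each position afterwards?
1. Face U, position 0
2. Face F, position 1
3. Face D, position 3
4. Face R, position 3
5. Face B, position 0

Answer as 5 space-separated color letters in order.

After move 1 (F'): F=GGGG U=WWRR R=YRYR D=OOYY L=OWOW
After move 2 (U): U=RWRW F=YRGG R=BBYR B=OWBB L=GGOW
After move 3 (F'): F=RGYG U=RWBY R=OBOR D=GWYY L=GWOR
After move 4 (F'): F=GGRY U=RWOO R=WBGR D=WRYY L=GYOB
After move 5 (R'): R=BRWG U=RBOO F=GWRO D=WGYY B=YWRB
After move 6 (U'): U=BORO F=GYRO R=GWWG B=BRRB L=YWOB
Query 1: U[0] = B
Query 2: F[1] = Y
Query 3: D[3] = Y
Query 4: R[3] = G
Query 5: B[0] = B

Answer: B Y Y G B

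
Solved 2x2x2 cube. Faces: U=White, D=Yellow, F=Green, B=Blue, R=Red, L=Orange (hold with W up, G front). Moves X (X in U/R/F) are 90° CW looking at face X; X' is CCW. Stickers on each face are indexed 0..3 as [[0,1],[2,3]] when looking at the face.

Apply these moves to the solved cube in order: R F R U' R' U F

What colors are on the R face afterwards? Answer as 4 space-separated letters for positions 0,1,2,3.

After move 1 (R): R=RRRR U=WGWG F=GYGY D=YBYB B=WBWB
After move 2 (F): F=GGYY U=WGOO R=WRGR D=RRYB L=OYOB
After move 3 (R): R=GWRR U=WGOY F=GRYB D=RWYW B=OBGB
After move 4 (U'): U=GYWO F=OYYB R=GRRR B=GWGB L=OBOB
After move 5 (R'): R=RRGR U=GGWG F=OYYO D=RYYB B=WWWB
After move 6 (U): U=WGGG F=RRYO R=WWGR B=OBWB L=OYOB
After move 7 (F): F=YROR U=WGBY R=GWGR D=GWYB L=OROY
Query: R face = GWGR

Answer: G W G R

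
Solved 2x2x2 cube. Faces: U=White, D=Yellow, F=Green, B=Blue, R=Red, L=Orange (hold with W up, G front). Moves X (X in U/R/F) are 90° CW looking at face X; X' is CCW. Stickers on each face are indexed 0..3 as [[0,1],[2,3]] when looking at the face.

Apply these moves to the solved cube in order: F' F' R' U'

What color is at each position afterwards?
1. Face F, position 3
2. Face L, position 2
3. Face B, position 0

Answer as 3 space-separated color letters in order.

Answer: Y O R

Derivation:
After move 1 (F'): F=GGGG U=WWRR R=YRYR D=OOYY L=OWOW
After move 2 (F'): F=GGGG U=WWYY R=OROR D=WWYY L=OROR
After move 3 (R'): R=RROO U=WBYB F=GWGY D=WGYG B=YBWB
After move 4 (U'): U=BBWY F=ORGY R=GWOO B=RRWB L=YBOR
Query 1: F[3] = Y
Query 2: L[2] = O
Query 3: B[0] = R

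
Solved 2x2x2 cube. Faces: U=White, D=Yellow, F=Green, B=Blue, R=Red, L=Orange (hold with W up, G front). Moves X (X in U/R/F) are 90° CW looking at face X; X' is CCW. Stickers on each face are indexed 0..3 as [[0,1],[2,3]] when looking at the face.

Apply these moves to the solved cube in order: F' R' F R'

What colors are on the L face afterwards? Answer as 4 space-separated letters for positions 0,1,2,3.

After move 1 (F'): F=GGGG U=WWRR R=YRYR D=OOYY L=OWOW
After move 2 (R'): R=RRYY U=WBRB F=GWGR D=OGYG B=YBOB
After move 3 (F): F=GGRW U=WBWW R=RRBY D=YRYG L=OOOG
After move 4 (R'): R=RYRB U=WOWY F=GBRW D=YGYW B=GBRB
Query: L face = OOOG

Answer: O O O G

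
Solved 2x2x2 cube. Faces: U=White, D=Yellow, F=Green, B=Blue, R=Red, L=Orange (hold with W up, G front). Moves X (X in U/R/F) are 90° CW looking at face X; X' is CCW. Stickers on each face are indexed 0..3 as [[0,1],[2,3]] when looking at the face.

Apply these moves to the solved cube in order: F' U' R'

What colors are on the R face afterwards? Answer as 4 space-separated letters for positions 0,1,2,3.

Answer: G R G Y

Derivation:
After move 1 (F'): F=GGGG U=WWRR R=YRYR D=OOYY L=OWOW
After move 2 (U'): U=WRWR F=OWGG R=GGYR B=YRBB L=BBOW
After move 3 (R'): R=GRGY U=WBWY F=ORGR D=OWYG B=YROB
Query: R face = GRGY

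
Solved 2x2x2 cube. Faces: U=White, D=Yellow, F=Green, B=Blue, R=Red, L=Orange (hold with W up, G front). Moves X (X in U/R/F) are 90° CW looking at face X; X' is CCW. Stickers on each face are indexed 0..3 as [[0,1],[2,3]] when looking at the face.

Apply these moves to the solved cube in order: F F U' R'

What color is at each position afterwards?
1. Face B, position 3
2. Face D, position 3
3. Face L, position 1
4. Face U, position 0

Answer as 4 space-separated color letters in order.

Answer: B G B W

Derivation:
After move 1 (F): F=GGGG U=WWOO R=WRWR D=RRYY L=OYOY
After move 2 (F): F=GGGG U=WWYY R=OROR D=WWYY L=OROR
After move 3 (U'): U=WYWY F=ORGG R=GGOR B=ORBB L=BBOR
After move 4 (R'): R=GRGO U=WBWO F=OYGY D=WRYG B=YRWB
Query 1: B[3] = B
Query 2: D[3] = G
Query 3: L[1] = B
Query 4: U[0] = W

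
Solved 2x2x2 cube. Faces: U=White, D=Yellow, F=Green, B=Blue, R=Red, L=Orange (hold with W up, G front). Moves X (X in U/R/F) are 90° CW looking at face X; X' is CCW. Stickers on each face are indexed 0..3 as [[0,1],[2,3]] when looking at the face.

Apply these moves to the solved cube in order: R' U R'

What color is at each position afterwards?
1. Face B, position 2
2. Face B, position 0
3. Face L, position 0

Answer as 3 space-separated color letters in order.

After move 1 (R'): R=RRRR U=WBWB F=GWGW D=YGYG B=YBYB
After move 2 (U): U=WWBB F=RRGW R=YBRR B=OOYB L=GWOO
After move 3 (R'): R=BRYR U=WYBO F=RWGB D=YRYW B=GOGB
Query 1: B[2] = G
Query 2: B[0] = G
Query 3: L[0] = G

Answer: G G G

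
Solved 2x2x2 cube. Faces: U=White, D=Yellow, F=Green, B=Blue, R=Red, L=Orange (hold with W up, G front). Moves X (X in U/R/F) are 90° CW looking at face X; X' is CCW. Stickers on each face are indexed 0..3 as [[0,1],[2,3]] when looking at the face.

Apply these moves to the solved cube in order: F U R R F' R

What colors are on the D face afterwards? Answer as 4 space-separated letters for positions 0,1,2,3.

After move 1 (F): F=GGGG U=WWOO R=WRWR D=RRYY L=OYOY
After move 2 (U): U=OWOW F=WRGG R=BBWR B=OYBB L=GGOY
After move 3 (R): R=WBRB U=OROG F=WRGY D=RBYO B=WYWB
After move 4 (R): R=RWBB U=OROY F=WBGO D=RWYW B=GYRB
After move 5 (F'): F=BOWG U=ORRB R=WWRB D=GYYW L=GYOO
After move 6 (R): R=RWBW U=OORG F=BYWW D=GRYG B=BYRB
Query: D face = GRYG

Answer: G R Y G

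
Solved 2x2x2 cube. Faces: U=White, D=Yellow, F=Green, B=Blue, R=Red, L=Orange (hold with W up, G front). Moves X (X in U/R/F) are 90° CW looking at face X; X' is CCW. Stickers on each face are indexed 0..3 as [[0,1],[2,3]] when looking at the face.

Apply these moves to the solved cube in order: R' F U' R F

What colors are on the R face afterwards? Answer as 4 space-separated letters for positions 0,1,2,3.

After move 1 (R'): R=RRRR U=WBWB F=GWGW D=YGYG B=YBYB
After move 2 (F): F=GGWW U=WBOO R=WRBR D=RRYG L=OYOG
After move 3 (U'): U=BOWO F=OYWW R=GGBR B=WRYB L=YBOG
After move 4 (R): R=BGRG U=BYWW F=ORWG D=RYYW B=OROB
After move 5 (F): F=WOGR U=BYGB R=WGWG D=RBYW L=YROY
Query: R face = WGWG

Answer: W G W G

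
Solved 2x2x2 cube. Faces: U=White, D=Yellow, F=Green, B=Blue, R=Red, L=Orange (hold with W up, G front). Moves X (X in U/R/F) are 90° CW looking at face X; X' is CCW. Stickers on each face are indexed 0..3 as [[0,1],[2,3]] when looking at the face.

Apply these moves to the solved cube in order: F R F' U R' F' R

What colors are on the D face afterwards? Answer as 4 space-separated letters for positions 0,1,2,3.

Answer: Y Y Y B

Derivation:
After move 1 (F): F=GGGG U=WWOO R=WRWR D=RRYY L=OYOY
After move 2 (R): R=WWRR U=WGOG F=GRGY D=RBYB B=OBWB
After move 3 (F'): F=RYGG U=WGWR R=BWRR D=YYYB L=OGOO
After move 4 (U): U=WWRG F=BWGG R=OBRR B=OGWB L=RYOO
After move 5 (R'): R=BROR U=WWRO F=BWGG D=YWYG B=BGYB
After move 6 (F'): F=WGBG U=WWBO R=WRYR D=YOYG L=ROOR
After move 7 (R): R=YWRR U=WGBG F=WOBG D=YYYB B=OGWB
Query: D face = YYYB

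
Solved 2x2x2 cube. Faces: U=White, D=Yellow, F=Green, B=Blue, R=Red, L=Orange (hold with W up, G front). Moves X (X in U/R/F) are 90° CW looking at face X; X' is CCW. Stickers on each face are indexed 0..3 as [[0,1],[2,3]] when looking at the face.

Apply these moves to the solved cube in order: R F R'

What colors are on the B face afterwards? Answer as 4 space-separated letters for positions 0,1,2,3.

After move 1 (R): R=RRRR U=WGWG F=GYGY D=YBYB B=WBWB
After move 2 (F): F=GGYY U=WGOO R=WRGR D=RRYB L=OYOB
After move 3 (R'): R=RRWG U=WWOW F=GGYO D=RGYY B=BBRB
Query: B face = BBRB

Answer: B B R B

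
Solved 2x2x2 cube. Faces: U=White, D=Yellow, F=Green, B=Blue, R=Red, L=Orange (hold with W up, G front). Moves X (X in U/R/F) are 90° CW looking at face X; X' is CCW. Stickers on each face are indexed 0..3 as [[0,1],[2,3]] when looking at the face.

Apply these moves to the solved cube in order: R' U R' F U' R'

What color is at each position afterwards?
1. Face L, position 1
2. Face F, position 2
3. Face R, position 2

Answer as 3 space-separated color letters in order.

After move 1 (R'): R=RRRR U=WBWB F=GWGW D=YGYG B=YBYB
After move 2 (U): U=WWBB F=RRGW R=YBRR B=OOYB L=GWOO
After move 3 (R'): R=BRYR U=WYBO F=RWGB D=YRYW B=GOGB
After move 4 (F): F=GRBW U=WYOW R=BROR D=YBYW L=GYOR
After move 5 (U'): U=YWWO F=GYBW R=GROR B=BRGB L=GOOR
After move 6 (R'): R=RRGO U=YGWB F=GWBO D=YYYW B=WRBB
Query 1: L[1] = O
Query 2: F[2] = B
Query 3: R[2] = G

Answer: O B G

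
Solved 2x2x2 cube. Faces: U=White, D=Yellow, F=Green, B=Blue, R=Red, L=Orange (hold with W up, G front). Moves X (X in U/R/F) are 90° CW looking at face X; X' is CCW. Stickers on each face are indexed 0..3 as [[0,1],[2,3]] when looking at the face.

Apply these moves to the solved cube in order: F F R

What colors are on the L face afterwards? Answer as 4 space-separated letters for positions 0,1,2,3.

After move 1 (F): F=GGGG U=WWOO R=WRWR D=RRYY L=OYOY
After move 2 (F): F=GGGG U=WWYY R=OROR D=WWYY L=OROR
After move 3 (R): R=OORR U=WGYG F=GWGY D=WBYB B=YBWB
Query: L face = OROR

Answer: O R O R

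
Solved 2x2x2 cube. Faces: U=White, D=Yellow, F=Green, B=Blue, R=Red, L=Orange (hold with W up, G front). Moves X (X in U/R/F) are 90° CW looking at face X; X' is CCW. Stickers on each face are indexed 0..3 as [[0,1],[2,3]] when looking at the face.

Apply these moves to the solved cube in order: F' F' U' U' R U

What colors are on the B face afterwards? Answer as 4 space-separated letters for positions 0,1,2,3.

Answer: O R Y B

Derivation:
After move 1 (F'): F=GGGG U=WWRR R=YRYR D=OOYY L=OWOW
After move 2 (F'): F=GGGG U=WWYY R=OROR D=WWYY L=OROR
After move 3 (U'): U=WYWY F=ORGG R=GGOR B=ORBB L=BBOR
After move 4 (U'): U=YYWW F=BBGG R=OROR B=GGBB L=OROR
After move 5 (R): R=OORR U=YBWG F=BWGY D=WBYG B=WGYB
After move 6 (U): U=WYGB F=OOGY R=WGRR B=ORYB L=BWOR
Query: B face = ORYB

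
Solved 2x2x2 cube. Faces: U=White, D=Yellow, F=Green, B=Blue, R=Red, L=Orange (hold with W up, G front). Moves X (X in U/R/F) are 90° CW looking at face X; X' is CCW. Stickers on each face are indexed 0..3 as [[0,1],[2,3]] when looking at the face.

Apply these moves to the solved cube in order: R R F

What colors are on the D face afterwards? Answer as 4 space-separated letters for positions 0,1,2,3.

After move 1 (R): R=RRRR U=WGWG F=GYGY D=YBYB B=WBWB
After move 2 (R): R=RRRR U=WYWY F=GBGB D=YWYW B=GBGB
After move 3 (F): F=GGBB U=WYOO R=WRYR D=RRYW L=OYOW
Query: D face = RRYW

Answer: R R Y W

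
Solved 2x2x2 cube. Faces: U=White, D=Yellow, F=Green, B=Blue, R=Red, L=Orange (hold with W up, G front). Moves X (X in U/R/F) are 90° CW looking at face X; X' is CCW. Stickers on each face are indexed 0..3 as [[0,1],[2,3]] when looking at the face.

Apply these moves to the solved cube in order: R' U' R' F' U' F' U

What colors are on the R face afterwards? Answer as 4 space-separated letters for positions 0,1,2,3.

Answer: O R B R

Derivation:
After move 1 (R'): R=RRRR U=WBWB F=GWGW D=YGYG B=YBYB
After move 2 (U'): U=BBWW F=OOGW R=GWRR B=RRYB L=YBOO
After move 3 (R'): R=WRGR U=BYWR F=OBGW D=YOYW B=GRGB
After move 4 (F'): F=BWOG U=BYWG R=ORYR D=BOYW L=YROW
After move 5 (U'): U=YGBW F=YROG R=BWYR B=ORGB L=GROW
After move 6 (F'): F=RGYO U=YGBY R=OWBR D=RWYW L=GWOB
After move 7 (U): U=BYYG F=OWYO R=ORBR B=GWGB L=RGOB
Query: R face = ORBR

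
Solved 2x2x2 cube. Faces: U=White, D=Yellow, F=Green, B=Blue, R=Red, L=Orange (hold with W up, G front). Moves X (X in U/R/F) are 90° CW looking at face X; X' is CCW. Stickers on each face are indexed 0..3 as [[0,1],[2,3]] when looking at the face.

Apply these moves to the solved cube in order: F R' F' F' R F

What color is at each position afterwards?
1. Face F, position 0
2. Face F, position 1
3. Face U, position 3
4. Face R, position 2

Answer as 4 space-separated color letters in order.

After move 1 (F): F=GGGG U=WWOO R=WRWR D=RRYY L=OYOY
After move 2 (R'): R=RRWW U=WBOB F=GWGO D=RGYG B=YBRB
After move 3 (F'): F=WOGG U=WBRW R=GRRW D=YYYG L=OBOO
After move 4 (F'): F=OGWG U=WBGR R=YRYW D=BOYG L=OWOR
After move 5 (R): R=YYWR U=WGGG F=OOWG D=BRYY B=RBBB
After move 6 (F): F=WOGO U=WGRW R=GYGR D=WYYY L=OBOR
Query 1: F[0] = W
Query 2: F[1] = O
Query 3: U[3] = W
Query 4: R[2] = G

Answer: W O W G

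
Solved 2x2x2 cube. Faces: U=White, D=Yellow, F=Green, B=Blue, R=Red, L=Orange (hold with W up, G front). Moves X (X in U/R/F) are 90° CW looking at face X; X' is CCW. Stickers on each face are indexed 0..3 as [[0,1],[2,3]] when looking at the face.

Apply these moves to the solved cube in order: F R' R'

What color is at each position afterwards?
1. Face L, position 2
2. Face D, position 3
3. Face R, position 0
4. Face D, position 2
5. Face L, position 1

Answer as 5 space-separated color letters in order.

After move 1 (F): F=GGGG U=WWOO R=WRWR D=RRYY L=OYOY
After move 2 (R'): R=RRWW U=WBOB F=GWGO D=RGYG B=YBRB
After move 3 (R'): R=RWRW U=WROY F=GBGB D=RWYO B=GBGB
Query 1: L[2] = O
Query 2: D[3] = O
Query 3: R[0] = R
Query 4: D[2] = Y
Query 5: L[1] = Y

Answer: O O R Y Y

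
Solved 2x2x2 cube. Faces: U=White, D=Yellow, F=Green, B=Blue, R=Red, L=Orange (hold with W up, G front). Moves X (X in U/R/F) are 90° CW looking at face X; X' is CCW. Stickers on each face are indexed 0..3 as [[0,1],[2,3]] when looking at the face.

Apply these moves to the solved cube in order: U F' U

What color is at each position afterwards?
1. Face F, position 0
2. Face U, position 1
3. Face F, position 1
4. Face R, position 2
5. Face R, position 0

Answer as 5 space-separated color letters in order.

Answer: Y W B Y O

Derivation:
After move 1 (U): U=WWWW F=RRGG R=BBRR B=OOBB L=GGOO
After move 2 (F'): F=RGRG U=WWBR R=YBYR D=GOYY L=GWOW
After move 3 (U): U=BWRW F=YBRG R=OOYR B=GWBB L=RGOW
Query 1: F[0] = Y
Query 2: U[1] = W
Query 3: F[1] = B
Query 4: R[2] = Y
Query 5: R[0] = O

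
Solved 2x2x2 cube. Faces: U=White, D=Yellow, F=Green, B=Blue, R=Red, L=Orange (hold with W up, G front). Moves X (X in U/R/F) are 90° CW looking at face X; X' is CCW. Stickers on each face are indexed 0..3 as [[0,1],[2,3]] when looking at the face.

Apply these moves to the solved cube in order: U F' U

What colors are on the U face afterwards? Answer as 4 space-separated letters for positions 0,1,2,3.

After move 1 (U): U=WWWW F=RRGG R=BBRR B=OOBB L=GGOO
After move 2 (F'): F=RGRG U=WWBR R=YBYR D=GOYY L=GWOW
After move 3 (U): U=BWRW F=YBRG R=OOYR B=GWBB L=RGOW
Query: U face = BWRW

Answer: B W R W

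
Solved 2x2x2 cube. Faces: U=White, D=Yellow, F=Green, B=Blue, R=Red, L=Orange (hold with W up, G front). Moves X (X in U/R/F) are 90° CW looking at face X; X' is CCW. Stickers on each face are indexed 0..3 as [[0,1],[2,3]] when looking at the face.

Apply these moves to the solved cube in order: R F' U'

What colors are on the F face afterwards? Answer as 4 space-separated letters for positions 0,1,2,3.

Answer: O G G G

Derivation:
After move 1 (R): R=RRRR U=WGWG F=GYGY D=YBYB B=WBWB
After move 2 (F'): F=YYGG U=WGRR R=BRYR D=OOYB L=OGOW
After move 3 (U'): U=GRWR F=OGGG R=YYYR B=BRWB L=WBOW
Query: F face = OGGG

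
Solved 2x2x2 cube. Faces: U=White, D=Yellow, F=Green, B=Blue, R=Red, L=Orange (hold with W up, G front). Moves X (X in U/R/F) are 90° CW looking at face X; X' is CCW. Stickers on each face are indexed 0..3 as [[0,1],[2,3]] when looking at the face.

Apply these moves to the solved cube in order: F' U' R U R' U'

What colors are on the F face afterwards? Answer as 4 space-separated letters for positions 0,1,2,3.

After move 1 (F'): F=GGGG U=WWRR R=YRYR D=OOYY L=OWOW
After move 2 (U'): U=WRWR F=OWGG R=GGYR B=YRBB L=BBOW
After move 3 (R): R=YGRG U=WWWG F=OOGY D=OBYY B=RRRB
After move 4 (U): U=WWGW F=YGGY R=RRRG B=BBRB L=OOOW
After move 5 (R'): R=RGRR U=WRGB F=YWGW D=OGYY B=YBBB
After move 6 (U'): U=RBWG F=OOGW R=YWRR B=RGBB L=YBOW
Query: F face = OOGW

Answer: O O G W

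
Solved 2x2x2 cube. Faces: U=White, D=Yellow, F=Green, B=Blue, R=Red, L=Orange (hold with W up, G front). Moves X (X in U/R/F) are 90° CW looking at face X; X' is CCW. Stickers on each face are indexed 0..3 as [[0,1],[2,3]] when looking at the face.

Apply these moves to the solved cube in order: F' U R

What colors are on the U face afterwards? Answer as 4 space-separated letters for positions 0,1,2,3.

Answer: R R R G

Derivation:
After move 1 (F'): F=GGGG U=WWRR R=YRYR D=OOYY L=OWOW
After move 2 (U): U=RWRW F=YRGG R=BBYR B=OWBB L=GGOW
After move 3 (R): R=YBRB U=RRRG F=YOGY D=OBYO B=WWWB
Query: U face = RRRG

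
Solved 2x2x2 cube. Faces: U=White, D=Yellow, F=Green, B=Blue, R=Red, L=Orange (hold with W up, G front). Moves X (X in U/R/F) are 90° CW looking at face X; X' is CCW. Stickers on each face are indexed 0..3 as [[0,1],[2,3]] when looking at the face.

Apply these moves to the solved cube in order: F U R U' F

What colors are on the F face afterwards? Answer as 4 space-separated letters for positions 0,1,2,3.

Answer: G G Y G

Derivation:
After move 1 (F): F=GGGG U=WWOO R=WRWR D=RRYY L=OYOY
After move 2 (U): U=OWOW F=WRGG R=BBWR B=OYBB L=GGOY
After move 3 (R): R=WBRB U=OROG F=WRGY D=RBYO B=WYWB
After move 4 (U'): U=RGOO F=GGGY R=WRRB B=WBWB L=WYOY
After move 5 (F): F=GGYG U=RGYY R=OROB D=RWYO L=WROB
Query: F face = GGYG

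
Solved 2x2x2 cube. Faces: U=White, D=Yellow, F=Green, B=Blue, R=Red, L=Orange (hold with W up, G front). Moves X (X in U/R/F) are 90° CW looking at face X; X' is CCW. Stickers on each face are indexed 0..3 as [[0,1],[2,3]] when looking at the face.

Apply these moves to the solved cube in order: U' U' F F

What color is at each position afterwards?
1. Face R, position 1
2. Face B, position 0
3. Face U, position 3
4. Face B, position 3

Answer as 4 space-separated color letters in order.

After move 1 (U'): U=WWWW F=OOGG R=GGRR B=RRBB L=BBOO
After move 2 (U'): U=WWWW F=BBGG R=OORR B=GGBB L=RROO
After move 3 (F): F=GBGB U=WWOR R=WOWR D=ROYY L=RYOY
After move 4 (F): F=GGBB U=WWYY R=OORR D=WWYY L=RROO
Query 1: R[1] = O
Query 2: B[0] = G
Query 3: U[3] = Y
Query 4: B[3] = B

Answer: O G Y B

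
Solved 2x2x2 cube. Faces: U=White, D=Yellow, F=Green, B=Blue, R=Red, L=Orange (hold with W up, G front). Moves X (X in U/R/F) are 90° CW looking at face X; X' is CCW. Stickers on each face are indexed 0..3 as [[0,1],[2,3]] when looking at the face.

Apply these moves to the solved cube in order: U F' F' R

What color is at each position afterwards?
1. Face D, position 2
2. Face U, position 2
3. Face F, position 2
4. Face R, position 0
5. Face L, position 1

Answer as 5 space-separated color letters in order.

After move 1 (U): U=WWWW F=RRGG R=BBRR B=OOBB L=GGOO
After move 2 (F'): F=RGRG U=WWBR R=YBYR D=GOYY L=GWOW
After move 3 (F'): F=GGRR U=WWYY R=OBGR D=WWYY L=GROB
After move 4 (R): R=GORB U=WGYR F=GWRY D=WBYO B=YOWB
Query 1: D[2] = Y
Query 2: U[2] = Y
Query 3: F[2] = R
Query 4: R[0] = G
Query 5: L[1] = R

Answer: Y Y R G R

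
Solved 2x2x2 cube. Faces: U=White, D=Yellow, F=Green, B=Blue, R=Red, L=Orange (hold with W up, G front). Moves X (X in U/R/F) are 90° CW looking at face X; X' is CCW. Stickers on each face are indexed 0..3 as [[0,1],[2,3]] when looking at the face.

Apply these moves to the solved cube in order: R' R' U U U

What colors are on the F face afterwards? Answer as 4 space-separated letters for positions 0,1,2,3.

Answer: O O G B

Derivation:
After move 1 (R'): R=RRRR U=WBWB F=GWGW D=YGYG B=YBYB
After move 2 (R'): R=RRRR U=WYWY F=GBGB D=YWYW B=GBGB
After move 3 (U): U=WWYY F=RRGB R=GBRR B=OOGB L=GBOO
After move 4 (U): U=YWYW F=GBGB R=OORR B=GBGB L=RROO
After move 5 (U): U=YYWW F=OOGB R=GBRR B=RRGB L=GBOO
Query: F face = OOGB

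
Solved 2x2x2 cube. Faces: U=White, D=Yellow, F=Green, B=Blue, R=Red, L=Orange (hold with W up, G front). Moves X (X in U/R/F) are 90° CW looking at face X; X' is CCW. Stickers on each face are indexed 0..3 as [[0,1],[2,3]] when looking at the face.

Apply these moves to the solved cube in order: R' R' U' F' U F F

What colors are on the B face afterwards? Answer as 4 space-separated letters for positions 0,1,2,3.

After move 1 (R'): R=RRRR U=WBWB F=GWGW D=YGYG B=YBYB
After move 2 (R'): R=RRRR U=WYWY F=GBGB D=YWYW B=GBGB
After move 3 (U'): U=YYWW F=OOGB R=GBRR B=RRGB L=GBOO
After move 4 (F'): F=OBOG U=YYGR R=WBYR D=BOYW L=GWOW
After move 5 (U): U=GYRY F=WBOG R=RRYR B=GWGB L=OBOW
After move 6 (F): F=OWGB U=GYWB R=RRYR D=YRYW L=OBOO
After move 7 (F): F=GOBW U=GYOB R=WRBR D=YRYW L=OYOR
Query: B face = GWGB

Answer: G W G B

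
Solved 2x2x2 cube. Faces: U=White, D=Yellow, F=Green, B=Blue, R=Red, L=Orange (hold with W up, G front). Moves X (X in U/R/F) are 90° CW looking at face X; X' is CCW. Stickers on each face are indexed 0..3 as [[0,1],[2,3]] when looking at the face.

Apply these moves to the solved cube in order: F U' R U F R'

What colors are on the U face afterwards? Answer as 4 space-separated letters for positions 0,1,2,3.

Answer: W O Y B

Derivation:
After move 1 (F): F=GGGG U=WWOO R=WRWR D=RRYY L=OYOY
After move 2 (U'): U=WOWO F=OYGG R=GGWR B=WRBB L=BBOY
After move 3 (R): R=WGRG U=WYWG F=ORGY D=RBYW B=OROB
After move 4 (U): U=WWGY F=WGGY R=ORRG B=BBOB L=OROY
After move 5 (F): F=GWYG U=WWYR R=GRYG D=ROYW L=OROB
After move 6 (R'): R=RGGY U=WOYB F=GWYR D=RWYG B=WBOB
Query: U face = WOYB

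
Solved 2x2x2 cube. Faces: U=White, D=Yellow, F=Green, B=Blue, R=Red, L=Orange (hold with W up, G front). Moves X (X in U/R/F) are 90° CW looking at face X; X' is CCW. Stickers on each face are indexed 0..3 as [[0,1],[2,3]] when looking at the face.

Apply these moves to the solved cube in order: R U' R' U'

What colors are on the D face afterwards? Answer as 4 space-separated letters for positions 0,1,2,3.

After move 1 (R): R=RRRR U=WGWG F=GYGY D=YBYB B=WBWB
After move 2 (U'): U=GGWW F=OOGY R=GYRR B=RRWB L=WBOO
After move 3 (R'): R=YRGR U=GWWR F=OGGW D=YOYY B=BRBB
After move 4 (U'): U=WRGW F=WBGW R=OGGR B=YRBB L=BROO
Query: D face = YOYY

Answer: Y O Y Y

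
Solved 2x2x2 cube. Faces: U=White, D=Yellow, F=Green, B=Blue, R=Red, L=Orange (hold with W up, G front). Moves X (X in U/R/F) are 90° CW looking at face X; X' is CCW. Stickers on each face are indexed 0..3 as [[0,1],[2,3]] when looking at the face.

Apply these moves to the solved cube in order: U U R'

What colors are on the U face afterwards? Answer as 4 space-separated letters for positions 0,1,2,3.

Answer: W B W G

Derivation:
After move 1 (U): U=WWWW F=RRGG R=BBRR B=OOBB L=GGOO
After move 2 (U): U=WWWW F=BBGG R=OORR B=GGBB L=RROO
After move 3 (R'): R=OROR U=WBWG F=BWGW D=YBYG B=YGYB
Query: U face = WBWG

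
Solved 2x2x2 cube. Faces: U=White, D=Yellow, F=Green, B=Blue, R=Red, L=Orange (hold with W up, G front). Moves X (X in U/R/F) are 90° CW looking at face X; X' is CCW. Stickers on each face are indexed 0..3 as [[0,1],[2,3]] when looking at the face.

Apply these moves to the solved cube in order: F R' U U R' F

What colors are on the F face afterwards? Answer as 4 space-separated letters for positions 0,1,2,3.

Answer: G Y W O

Derivation:
After move 1 (F): F=GGGG U=WWOO R=WRWR D=RRYY L=OYOY
After move 2 (R'): R=RRWW U=WBOB F=GWGO D=RGYG B=YBRB
After move 3 (U): U=OWBB F=RRGO R=YBWW B=OYRB L=GWOY
After move 4 (U): U=BOBW F=YBGO R=OYWW B=GWRB L=RROY
After move 5 (R'): R=YWOW U=BRBG F=YOGW D=RBYO B=GWGB
After move 6 (F): F=GYWO U=BRYR R=BWGW D=OYYO L=RROB
Query: F face = GYWO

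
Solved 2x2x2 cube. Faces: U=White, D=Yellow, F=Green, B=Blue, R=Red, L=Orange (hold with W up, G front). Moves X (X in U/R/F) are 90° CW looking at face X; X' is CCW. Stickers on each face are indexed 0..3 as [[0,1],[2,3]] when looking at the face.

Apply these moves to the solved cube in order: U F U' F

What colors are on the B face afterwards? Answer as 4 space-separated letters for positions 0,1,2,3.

After move 1 (U): U=WWWW F=RRGG R=BBRR B=OOBB L=GGOO
After move 2 (F): F=GRGR U=WWOG R=WBWR D=RBYY L=GYOY
After move 3 (U'): U=WGWO F=GYGR R=GRWR B=WBBB L=OOOY
After move 4 (F): F=GGRY U=WGYO R=WROR D=WGYY L=OROB
Query: B face = WBBB

Answer: W B B B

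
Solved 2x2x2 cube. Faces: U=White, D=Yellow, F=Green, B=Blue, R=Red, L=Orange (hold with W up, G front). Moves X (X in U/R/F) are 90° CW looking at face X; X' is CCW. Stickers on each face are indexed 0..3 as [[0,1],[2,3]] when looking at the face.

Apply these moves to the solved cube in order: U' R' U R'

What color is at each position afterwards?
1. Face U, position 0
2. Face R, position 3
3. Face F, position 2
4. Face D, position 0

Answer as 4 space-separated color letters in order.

After move 1 (U'): U=WWWW F=OOGG R=GGRR B=RRBB L=BBOO
After move 2 (R'): R=GRGR U=WBWR F=OWGW D=YOYG B=YRYB
After move 3 (U): U=WWRB F=GRGW R=YRGR B=BBYB L=OWOO
After move 4 (R'): R=RRYG U=WYRB F=GWGB D=YRYW B=GBOB
Query 1: U[0] = W
Query 2: R[3] = G
Query 3: F[2] = G
Query 4: D[0] = Y

Answer: W G G Y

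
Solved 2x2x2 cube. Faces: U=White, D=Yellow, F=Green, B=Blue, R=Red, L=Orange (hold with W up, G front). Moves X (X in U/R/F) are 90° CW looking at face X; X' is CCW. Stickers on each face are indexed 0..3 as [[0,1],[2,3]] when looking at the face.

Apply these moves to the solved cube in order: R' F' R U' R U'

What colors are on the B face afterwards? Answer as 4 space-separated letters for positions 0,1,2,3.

After move 1 (R'): R=RRRR U=WBWB F=GWGW D=YGYG B=YBYB
After move 2 (F'): F=WWGG U=WBRR R=GRYR D=OOYG L=OBOW
After move 3 (R): R=YGRR U=WWRG F=WOGG D=OYYY B=RBBB
After move 4 (U'): U=WGWR F=OBGG R=WORR B=YGBB L=RBOW
After move 5 (R): R=RWRO U=WBWG F=OYGY D=OBYY B=RGGB
After move 6 (U'): U=BGWW F=RBGY R=OYRO B=RWGB L=RGOW
Query: B face = RWGB

Answer: R W G B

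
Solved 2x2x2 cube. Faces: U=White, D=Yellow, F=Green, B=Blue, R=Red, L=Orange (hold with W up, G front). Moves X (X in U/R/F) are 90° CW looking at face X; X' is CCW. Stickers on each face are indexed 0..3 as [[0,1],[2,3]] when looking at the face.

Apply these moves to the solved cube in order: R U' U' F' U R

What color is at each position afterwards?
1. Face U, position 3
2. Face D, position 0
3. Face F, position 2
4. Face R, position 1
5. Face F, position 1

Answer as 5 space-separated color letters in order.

Answer: G R W G O

Derivation:
After move 1 (R): R=RRRR U=WGWG F=GYGY D=YBYB B=WBWB
After move 2 (U'): U=GGWW F=OOGY R=GYRR B=RRWB L=WBOO
After move 3 (U'): U=GWGW F=WBGY R=OORR B=GYWB L=RROO
After move 4 (F'): F=BYWG U=GWOR R=BOYR D=ROYB L=RWOG
After move 5 (U): U=OGRW F=BOWG R=GYYR B=RWWB L=BYOG
After move 6 (R): R=YGRY U=OORG F=BOWB D=RWYR B=WWGB
Query 1: U[3] = G
Query 2: D[0] = R
Query 3: F[2] = W
Query 4: R[1] = G
Query 5: F[1] = O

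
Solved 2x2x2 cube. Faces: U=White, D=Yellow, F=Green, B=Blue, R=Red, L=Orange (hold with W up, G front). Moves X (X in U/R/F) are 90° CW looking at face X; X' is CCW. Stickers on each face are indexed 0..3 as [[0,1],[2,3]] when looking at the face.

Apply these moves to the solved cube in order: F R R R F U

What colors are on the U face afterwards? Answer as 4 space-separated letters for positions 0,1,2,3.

After move 1 (F): F=GGGG U=WWOO R=WRWR D=RRYY L=OYOY
After move 2 (R): R=WWRR U=WGOG F=GRGY D=RBYB B=OBWB
After move 3 (R): R=RWRW U=WROY F=GBGB D=RWYO B=GBGB
After move 4 (R): R=RRWW U=WBOB F=GWGO D=RGYG B=YBRB
After move 5 (F): F=GGOW U=WBYY R=ORBW D=WRYG L=OROG
After move 6 (U): U=YWYB F=OROW R=YBBW B=ORRB L=GGOG
Query: U face = YWYB

Answer: Y W Y B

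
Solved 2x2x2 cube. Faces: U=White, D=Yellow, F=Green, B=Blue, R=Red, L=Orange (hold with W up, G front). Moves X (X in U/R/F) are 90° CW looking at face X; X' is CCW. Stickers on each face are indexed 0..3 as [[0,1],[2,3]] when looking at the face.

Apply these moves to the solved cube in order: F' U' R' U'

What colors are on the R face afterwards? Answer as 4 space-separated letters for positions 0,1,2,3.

Answer: O R G Y

Derivation:
After move 1 (F'): F=GGGG U=WWRR R=YRYR D=OOYY L=OWOW
After move 2 (U'): U=WRWR F=OWGG R=GGYR B=YRBB L=BBOW
After move 3 (R'): R=GRGY U=WBWY F=ORGR D=OWYG B=YROB
After move 4 (U'): U=BYWW F=BBGR R=ORGY B=GROB L=YROW
Query: R face = ORGY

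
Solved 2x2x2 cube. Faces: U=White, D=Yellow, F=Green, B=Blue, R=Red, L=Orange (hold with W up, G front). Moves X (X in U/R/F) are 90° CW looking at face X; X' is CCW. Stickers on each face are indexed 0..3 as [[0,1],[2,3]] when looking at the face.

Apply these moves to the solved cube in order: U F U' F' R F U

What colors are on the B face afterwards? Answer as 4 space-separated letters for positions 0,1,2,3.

Answer: O O G B

Derivation:
After move 1 (U): U=WWWW F=RRGG R=BBRR B=OOBB L=GGOO
After move 2 (F): F=GRGR U=WWOG R=WBWR D=RBYY L=GYOY
After move 3 (U'): U=WGWO F=GYGR R=GRWR B=WBBB L=OOOY
After move 4 (F'): F=YRGG U=WGGW R=BRRR D=OYYY L=OOOW
After move 5 (R): R=RBRR U=WRGG F=YYGY D=OBYW B=WBGB
After move 6 (F): F=GYYY U=WRWO R=GBGR D=RRYW L=OOOB
After move 7 (U): U=WWOR F=GBYY R=WBGR B=OOGB L=GYOB
Query: B face = OOGB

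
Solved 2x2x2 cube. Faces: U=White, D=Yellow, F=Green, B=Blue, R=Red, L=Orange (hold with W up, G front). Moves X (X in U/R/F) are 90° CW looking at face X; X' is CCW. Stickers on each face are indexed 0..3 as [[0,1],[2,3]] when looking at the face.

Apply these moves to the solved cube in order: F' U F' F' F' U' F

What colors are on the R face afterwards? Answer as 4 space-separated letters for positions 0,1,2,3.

Answer: R Y W R

Derivation:
After move 1 (F'): F=GGGG U=WWRR R=YRYR D=OOYY L=OWOW
After move 2 (U): U=RWRW F=YRGG R=BBYR B=OWBB L=GGOW
After move 3 (F'): F=RGYG U=RWBY R=OBOR D=GWYY L=GWOR
After move 4 (F'): F=GGRY U=RWOO R=WBGR D=WRYY L=GYOB
After move 5 (F'): F=GYGR U=RWWG R=RBWR D=YBYY L=GOOO
After move 6 (U'): U=WGRW F=GOGR R=GYWR B=RBBB L=OWOO
After move 7 (F): F=GGRO U=WGOW R=RYWR D=WGYY L=OYOB
Query: R face = RYWR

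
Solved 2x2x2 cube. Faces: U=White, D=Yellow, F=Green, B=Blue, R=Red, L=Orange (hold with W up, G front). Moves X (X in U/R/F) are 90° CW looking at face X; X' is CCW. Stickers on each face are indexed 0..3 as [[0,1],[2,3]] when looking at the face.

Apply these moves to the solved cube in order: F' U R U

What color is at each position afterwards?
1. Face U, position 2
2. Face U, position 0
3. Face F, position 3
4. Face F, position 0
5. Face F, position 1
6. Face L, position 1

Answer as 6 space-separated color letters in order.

After move 1 (F'): F=GGGG U=WWRR R=YRYR D=OOYY L=OWOW
After move 2 (U): U=RWRW F=YRGG R=BBYR B=OWBB L=GGOW
After move 3 (R): R=YBRB U=RRRG F=YOGY D=OBYO B=WWWB
After move 4 (U): U=RRGR F=YBGY R=WWRB B=GGWB L=YOOW
Query 1: U[2] = G
Query 2: U[0] = R
Query 3: F[3] = Y
Query 4: F[0] = Y
Query 5: F[1] = B
Query 6: L[1] = O

Answer: G R Y Y B O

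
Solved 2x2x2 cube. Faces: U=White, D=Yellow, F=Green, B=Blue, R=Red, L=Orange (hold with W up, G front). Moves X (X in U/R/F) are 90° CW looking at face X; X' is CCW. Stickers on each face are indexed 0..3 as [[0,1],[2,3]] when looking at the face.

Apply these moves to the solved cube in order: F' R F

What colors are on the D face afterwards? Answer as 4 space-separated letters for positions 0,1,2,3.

Answer: R Y Y B

Derivation:
After move 1 (F'): F=GGGG U=WWRR R=YRYR D=OOYY L=OWOW
After move 2 (R): R=YYRR U=WGRG F=GOGY D=OBYB B=RBWB
After move 3 (F): F=GGYO U=WGWW R=RYGR D=RYYB L=OOOB
Query: D face = RYYB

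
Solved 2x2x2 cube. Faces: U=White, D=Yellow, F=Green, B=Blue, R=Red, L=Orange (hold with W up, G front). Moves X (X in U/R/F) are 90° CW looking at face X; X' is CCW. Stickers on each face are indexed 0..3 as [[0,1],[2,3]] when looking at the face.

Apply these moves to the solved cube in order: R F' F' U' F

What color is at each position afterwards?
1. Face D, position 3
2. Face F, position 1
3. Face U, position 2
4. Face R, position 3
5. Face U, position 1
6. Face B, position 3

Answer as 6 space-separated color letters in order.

After move 1 (R): R=RRRR U=WGWG F=GYGY D=YBYB B=WBWB
After move 2 (F'): F=YYGG U=WGRR R=BRYR D=OOYB L=OGOW
After move 3 (F'): F=YGYG U=WGBY R=OROR D=GWYB L=OROR
After move 4 (U'): U=GYWB F=ORYG R=YGOR B=ORWB L=WBOR
After move 5 (F): F=YOGR U=GYRB R=WGBR D=OYYB L=WGOW
Query 1: D[3] = B
Query 2: F[1] = O
Query 3: U[2] = R
Query 4: R[3] = R
Query 5: U[1] = Y
Query 6: B[3] = B

Answer: B O R R Y B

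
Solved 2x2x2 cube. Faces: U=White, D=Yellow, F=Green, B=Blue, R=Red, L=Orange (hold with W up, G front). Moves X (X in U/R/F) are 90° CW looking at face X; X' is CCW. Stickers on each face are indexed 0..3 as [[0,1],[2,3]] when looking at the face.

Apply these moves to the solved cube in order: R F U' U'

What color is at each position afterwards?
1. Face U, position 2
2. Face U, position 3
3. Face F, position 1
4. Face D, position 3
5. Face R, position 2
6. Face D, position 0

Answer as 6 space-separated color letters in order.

After move 1 (R): R=RRRR U=WGWG F=GYGY D=YBYB B=WBWB
After move 2 (F): F=GGYY U=WGOO R=WRGR D=RRYB L=OYOB
After move 3 (U'): U=GOWO F=OYYY R=GGGR B=WRWB L=WBOB
After move 4 (U'): U=OOGW F=WBYY R=OYGR B=GGWB L=WROB
Query 1: U[2] = G
Query 2: U[3] = W
Query 3: F[1] = B
Query 4: D[3] = B
Query 5: R[2] = G
Query 6: D[0] = R

Answer: G W B B G R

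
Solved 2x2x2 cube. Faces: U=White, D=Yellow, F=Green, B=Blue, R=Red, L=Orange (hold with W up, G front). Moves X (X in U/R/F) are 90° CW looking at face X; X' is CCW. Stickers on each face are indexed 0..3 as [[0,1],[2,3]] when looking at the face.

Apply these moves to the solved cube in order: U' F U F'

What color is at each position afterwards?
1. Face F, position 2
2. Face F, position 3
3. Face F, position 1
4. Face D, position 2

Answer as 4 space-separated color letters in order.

After move 1 (U'): U=WWWW F=OOGG R=GGRR B=RRBB L=BBOO
After move 2 (F): F=GOGO U=WWOB R=WGWR D=RGYY L=BYOY
After move 3 (U): U=OWBW F=WGGO R=RRWR B=BYBB L=GOOY
After move 4 (F'): F=GOWG U=OWRW R=GRRR D=OYYY L=GWOB
Query 1: F[2] = W
Query 2: F[3] = G
Query 3: F[1] = O
Query 4: D[2] = Y

Answer: W G O Y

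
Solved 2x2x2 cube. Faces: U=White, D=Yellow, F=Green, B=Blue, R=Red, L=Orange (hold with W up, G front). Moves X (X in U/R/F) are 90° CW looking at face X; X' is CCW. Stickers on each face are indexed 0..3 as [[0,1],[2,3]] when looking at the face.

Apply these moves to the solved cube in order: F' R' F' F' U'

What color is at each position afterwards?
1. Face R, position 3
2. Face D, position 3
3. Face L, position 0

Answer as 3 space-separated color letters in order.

After move 1 (F'): F=GGGG U=WWRR R=YRYR D=OOYY L=OWOW
After move 2 (R'): R=RRYY U=WBRB F=GWGR D=OGYG B=YBOB
After move 3 (F'): F=WRGG U=WBRY R=GROY D=WWYG L=OBOR
After move 4 (F'): F=RGWG U=WBGO R=WRWY D=BRYG L=OYOR
After move 5 (U'): U=BOWG F=OYWG R=RGWY B=WROB L=YBOR
Query 1: R[3] = Y
Query 2: D[3] = G
Query 3: L[0] = Y

Answer: Y G Y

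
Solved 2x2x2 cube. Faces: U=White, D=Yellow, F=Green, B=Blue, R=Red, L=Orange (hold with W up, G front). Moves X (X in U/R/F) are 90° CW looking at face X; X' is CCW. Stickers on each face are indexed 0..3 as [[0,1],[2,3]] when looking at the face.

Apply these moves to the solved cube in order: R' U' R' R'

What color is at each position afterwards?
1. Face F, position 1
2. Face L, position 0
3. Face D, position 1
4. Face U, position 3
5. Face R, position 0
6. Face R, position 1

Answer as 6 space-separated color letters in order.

Answer: Y Y B G R R

Derivation:
After move 1 (R'): R=RRRR U=WBWB F=GWGW D=YGYG B=YBYB
After move 2 (U'): U=BBWW F=OOGW R=GWRR B=RRYB L=YBOO
After move 3 (R'): R=WRGR U=BYWR F=OBGW D=YOYW B=GRGB
After move 4 (R'): R=RRWG U=BGWG F=OYGR D=YBYW B=WROB
Query 1: F[1] = Y
Query 2: L[0] = Y
Query 3: D[1] = B
Query 4: U[3] = G
Query 5: R[0] = R
Query 6: R[1] = R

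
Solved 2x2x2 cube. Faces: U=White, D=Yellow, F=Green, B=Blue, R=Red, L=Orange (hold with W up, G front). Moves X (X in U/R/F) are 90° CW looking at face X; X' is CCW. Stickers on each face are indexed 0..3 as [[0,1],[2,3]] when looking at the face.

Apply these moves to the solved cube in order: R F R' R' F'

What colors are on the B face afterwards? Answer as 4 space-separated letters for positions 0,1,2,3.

After move 1 (R): R=RRRR U=WGWG F=GYGY D=YBYB B=WBWB
After move 2 (F): F=GGYY U=WGOO R=WRGR D=RRYB L=OYOB
After move 3 (R'): R=RRWG U=WWOW F=GGYO D=RGYY B=BBRB
After move 4 (R'): R=RGRW U=WROB F=GWYW D=RGYO B=YBGB
After move 5 (F'): F=WWGY U=WRRR R=GGRW D=YBYO L=OBOO
Query: B face = YBGB

Answer: Y B G B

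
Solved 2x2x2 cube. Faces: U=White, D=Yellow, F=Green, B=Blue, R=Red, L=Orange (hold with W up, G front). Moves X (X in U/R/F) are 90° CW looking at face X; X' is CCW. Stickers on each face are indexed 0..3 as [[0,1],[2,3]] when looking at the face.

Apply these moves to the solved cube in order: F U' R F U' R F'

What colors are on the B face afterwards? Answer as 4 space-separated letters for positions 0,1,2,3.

After move 1 (F): F=GGGG U=WWOO R=WRWR D=RRYY L=OYOY
After move 2 (U'): U=WOWO F=OYGG R=GGWR B=WRBB L=BBOY
After move 3 (R): R=WGRG U=WYWG F=ORGY D=RBYW B=OROB
After move 4 (F): F=GOYR U=WYYB R=WGGG D=RWYW L=BROB
After move 5 (U'): U=YBWY F=BRYR R=GOGG B=WGOB L=OROB
After move 6 (R): R=GGGO U=YRWR F=BWYW D=ROYW B=YGBB
After move 7 (F'): F=WWBY U=YRGG R=OGRO D=RBYW L=OROW
Query: B face = YGBB

Answer: Y G B B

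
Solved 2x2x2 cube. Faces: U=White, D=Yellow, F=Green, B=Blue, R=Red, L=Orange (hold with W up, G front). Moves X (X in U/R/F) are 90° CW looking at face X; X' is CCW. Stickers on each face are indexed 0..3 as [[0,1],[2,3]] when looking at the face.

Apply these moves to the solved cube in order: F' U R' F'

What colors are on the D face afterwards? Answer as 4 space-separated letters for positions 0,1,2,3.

Answer: G W Y G

Derivation:
After move 1 (F'): F=GGGG U=WWRR R=YRYR D=OOYY L=OWOW
After move 2 (U): U=RWRW F=YRGG R=BBYR B=OWBB L=GGOW
After move 3 (R'): R=BRBY U=RBRO F=YWGW D=ORYG B=YWOB
After move 4 (F'): F=WWYG U=RBBB R=RROY D=GWYG L=GOOR
Query: D face = GWYG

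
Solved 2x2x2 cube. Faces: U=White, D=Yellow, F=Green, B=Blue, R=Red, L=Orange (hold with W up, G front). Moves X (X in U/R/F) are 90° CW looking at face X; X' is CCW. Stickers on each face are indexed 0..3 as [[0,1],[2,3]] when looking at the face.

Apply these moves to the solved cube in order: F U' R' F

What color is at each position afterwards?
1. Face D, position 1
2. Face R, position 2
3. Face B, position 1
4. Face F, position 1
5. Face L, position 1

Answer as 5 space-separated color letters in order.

Answer: G W R O R

Derivation:
After move 1 (F): F=GGGG U=WWOO R=WRWR D=RRYY L=OYOY
After move 2 (U'): U=WOWO F=OYGG R=GGWR B=WRBB L=BBOY
After move 3 (R'): R=GRGW U=WBWW F=OOGO D=RYYG B=YRRB
After move 4 (F): F=GOOO U=WBYB R=WRWW D=GGYG L=BROY
Query 1: D[1] = G
Query 2: R[2] = W
Query 3: B[1] = R
Query 4: F[1] = O
Query 5: L[1] = R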